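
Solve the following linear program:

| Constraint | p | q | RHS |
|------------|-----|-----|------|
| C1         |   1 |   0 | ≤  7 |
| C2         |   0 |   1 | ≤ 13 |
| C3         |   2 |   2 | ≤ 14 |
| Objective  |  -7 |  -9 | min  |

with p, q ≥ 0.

Evaluate the objective at each vertex of the feasible region:
  z(0, 0) = 0
  z(7, 0) = -49
  z(0, 7) = -63  ←
The minimum is at p = 0, q = 7.

p = 0, q = 7, z = -63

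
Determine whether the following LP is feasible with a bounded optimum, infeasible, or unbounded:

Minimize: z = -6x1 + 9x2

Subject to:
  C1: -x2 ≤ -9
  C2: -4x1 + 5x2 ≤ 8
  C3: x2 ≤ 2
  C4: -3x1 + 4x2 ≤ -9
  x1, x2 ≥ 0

Infeasible (no feasible solution exists)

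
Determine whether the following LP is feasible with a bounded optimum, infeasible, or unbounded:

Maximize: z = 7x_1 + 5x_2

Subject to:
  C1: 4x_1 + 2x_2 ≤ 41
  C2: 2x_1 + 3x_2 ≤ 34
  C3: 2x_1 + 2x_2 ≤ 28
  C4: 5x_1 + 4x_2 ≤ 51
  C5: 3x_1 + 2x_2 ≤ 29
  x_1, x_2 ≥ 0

Feasible with a bounded optimal solution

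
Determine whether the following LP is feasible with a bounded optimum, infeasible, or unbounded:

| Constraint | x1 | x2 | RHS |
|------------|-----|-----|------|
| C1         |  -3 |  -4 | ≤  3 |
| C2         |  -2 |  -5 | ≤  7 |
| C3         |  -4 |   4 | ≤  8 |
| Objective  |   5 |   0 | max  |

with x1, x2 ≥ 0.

Unbounded (objective can increase without bound)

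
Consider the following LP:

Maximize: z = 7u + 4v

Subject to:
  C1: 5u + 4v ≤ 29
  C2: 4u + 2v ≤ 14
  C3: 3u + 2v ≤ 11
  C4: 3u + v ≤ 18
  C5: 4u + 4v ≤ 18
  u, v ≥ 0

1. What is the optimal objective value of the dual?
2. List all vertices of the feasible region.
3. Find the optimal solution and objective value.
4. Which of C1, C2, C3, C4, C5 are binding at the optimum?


1. 25
2. (0, 0), (3.5, 0), (3, 1), (2, 2.5), (0, 4.5)
3. u = 3, v = 1, z = 25
4. C2, C3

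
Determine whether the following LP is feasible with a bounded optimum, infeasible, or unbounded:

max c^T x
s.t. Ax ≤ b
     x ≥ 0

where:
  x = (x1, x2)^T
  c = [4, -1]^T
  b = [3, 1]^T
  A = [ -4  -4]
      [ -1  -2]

Unbounded (objective can increase without bound)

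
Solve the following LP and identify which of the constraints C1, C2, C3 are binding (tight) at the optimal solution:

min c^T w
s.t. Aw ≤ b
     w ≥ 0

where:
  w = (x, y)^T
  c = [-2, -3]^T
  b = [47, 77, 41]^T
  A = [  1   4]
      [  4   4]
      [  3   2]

At x = 7, y = 10, compute slack b - a·x for each constraint:
  C1: 47 − 47 = 0  (binding)
  C2: 77 − 68 = 9  (slack)
  C3: 41 − 41 = 0  (binding)

Optimal: x = 7, y = 10
Binding: C1, C3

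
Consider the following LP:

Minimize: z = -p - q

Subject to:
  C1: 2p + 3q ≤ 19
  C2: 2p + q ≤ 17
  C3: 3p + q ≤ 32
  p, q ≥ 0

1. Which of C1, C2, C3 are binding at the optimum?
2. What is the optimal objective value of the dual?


1. C1, C2
2. -9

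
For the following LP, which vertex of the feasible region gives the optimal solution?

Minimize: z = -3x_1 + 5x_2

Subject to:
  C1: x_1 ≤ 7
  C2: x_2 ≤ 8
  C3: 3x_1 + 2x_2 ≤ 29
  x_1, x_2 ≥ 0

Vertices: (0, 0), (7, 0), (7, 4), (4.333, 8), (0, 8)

Evaluate the objective at each vertex of the feasible region:
  z(0, 0) = 0
  z(7, 0) = -21  ←
  z(7, 4) = -1
  z(4.333, 8) = 27
  z(0, 8) = 40
The minimum is at x_1 = 7, x_2 = 0.

(7, 0)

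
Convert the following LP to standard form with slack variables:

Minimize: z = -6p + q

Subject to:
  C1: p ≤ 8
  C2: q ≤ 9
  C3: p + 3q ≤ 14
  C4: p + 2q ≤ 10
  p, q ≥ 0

min z = -6p + q

s.t.
  p + s1 = 8
  q + s2 = 9
  p + 3q + s3 = 14
  p + 2q + s4 = 10
  p, q, s1, s2, s3, s4 ≥ 0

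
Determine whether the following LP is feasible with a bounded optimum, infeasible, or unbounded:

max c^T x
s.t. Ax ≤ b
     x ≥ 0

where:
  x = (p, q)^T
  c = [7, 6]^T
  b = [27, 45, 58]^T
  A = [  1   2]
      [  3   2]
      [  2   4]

Feasible with a bounded optimal solution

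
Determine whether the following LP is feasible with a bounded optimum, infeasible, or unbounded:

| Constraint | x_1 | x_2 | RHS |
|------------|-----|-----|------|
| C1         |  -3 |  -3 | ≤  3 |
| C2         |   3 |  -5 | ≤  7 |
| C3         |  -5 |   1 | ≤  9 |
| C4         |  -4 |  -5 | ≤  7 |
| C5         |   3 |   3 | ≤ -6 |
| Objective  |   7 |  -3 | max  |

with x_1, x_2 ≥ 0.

Infeasible (no feasible solution exists)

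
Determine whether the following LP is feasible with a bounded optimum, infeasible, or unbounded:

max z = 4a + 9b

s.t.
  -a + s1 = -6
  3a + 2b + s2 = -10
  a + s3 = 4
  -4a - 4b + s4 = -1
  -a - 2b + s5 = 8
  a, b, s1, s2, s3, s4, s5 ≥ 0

Infeasible (no feasible solution exists)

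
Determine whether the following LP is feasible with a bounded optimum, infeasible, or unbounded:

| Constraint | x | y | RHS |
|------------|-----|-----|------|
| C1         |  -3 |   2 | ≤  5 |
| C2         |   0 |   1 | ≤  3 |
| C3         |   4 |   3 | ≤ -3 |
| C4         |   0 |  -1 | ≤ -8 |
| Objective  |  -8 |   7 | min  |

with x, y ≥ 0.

Infeasible (no feasible solution exists)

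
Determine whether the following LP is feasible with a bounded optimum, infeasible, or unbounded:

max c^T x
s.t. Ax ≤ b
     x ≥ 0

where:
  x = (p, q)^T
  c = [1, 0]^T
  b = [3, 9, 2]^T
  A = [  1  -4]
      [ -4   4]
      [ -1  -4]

Unbounded (objective can increase without bound)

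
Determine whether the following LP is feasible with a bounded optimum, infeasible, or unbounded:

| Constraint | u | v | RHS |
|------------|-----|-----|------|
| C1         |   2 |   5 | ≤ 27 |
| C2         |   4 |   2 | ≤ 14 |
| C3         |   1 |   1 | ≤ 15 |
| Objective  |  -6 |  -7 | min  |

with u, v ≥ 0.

Feasible with a bounded optimal solution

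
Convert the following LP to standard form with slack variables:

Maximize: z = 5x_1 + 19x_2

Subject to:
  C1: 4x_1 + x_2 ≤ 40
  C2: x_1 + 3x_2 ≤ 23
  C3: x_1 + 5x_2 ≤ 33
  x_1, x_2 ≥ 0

max z = 5x_1 + 19x_2

s.t.
  4x_1 + x_2 + s1 = 40
  x_1 + 3x_2 + s2 = 23
  x_1 + 5x_2 + s3 = 33
  x_1, x_2, s1, s2, s3 ≥ 0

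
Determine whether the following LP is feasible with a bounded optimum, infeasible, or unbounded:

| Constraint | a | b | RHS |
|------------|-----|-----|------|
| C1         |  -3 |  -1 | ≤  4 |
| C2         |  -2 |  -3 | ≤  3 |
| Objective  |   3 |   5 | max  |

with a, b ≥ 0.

Unbounded (objective can increase without bound)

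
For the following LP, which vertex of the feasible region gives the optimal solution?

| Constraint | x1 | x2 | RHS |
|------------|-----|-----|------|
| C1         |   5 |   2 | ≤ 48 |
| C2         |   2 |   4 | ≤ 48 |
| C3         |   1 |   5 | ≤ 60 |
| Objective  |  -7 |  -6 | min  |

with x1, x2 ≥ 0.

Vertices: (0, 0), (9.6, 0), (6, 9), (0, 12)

Evaluate the objective at each vertex of the feasible region:
  z(0, 0) = 0
  z(9.6, 0) = -67.2
  z(6, 9) = -96  ←
  z(0, 12) = -72
The minimum is at x1 = 6, x2 = 9.

(6, 9)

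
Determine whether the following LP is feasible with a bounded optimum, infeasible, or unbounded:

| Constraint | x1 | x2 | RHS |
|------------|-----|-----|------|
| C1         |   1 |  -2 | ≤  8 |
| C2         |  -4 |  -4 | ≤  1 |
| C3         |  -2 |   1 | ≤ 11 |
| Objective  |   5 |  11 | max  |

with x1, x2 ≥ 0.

Unbounded (objective can increase without bound)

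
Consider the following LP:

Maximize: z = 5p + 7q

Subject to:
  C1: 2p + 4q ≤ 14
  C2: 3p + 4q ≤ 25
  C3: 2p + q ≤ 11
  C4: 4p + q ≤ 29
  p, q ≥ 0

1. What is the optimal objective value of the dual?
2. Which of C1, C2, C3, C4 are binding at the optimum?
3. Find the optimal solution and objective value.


1. 32
2. C1, C3
3. p = 5, q = 1, z = 32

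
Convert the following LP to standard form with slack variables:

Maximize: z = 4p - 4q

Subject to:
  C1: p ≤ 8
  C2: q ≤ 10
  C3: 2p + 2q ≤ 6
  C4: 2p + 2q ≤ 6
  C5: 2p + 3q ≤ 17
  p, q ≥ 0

max z = 4p - 4q

s.t.
  p + s1 = 8
  q + s2 = 10
  2p + 2q + s3 = 6
  2p + 2q + s4 = 6
  2p + 3q + s5 = 17
  p, q, s1, s2, s3, s4, s5 ≥ 0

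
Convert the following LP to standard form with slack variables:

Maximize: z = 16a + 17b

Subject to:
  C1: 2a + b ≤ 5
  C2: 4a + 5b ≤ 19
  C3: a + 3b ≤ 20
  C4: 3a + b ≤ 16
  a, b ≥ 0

max z = 16a + 17b

s.t.
  2a + b + s1 = 5
  4a + 5b + s2 = 19
  a + 3b + s3 = 20
  3a + b + s4 = 16
  a, b, s1, s2, s3, s4 ≥ 0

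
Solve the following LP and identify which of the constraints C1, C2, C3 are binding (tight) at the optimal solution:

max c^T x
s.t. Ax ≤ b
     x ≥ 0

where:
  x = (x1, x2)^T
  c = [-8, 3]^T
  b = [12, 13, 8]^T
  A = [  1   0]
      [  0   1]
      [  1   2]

At x1 = 0, x2 = 4, compute slack b - a·x for each constraint:
  C1: 12 − 0 = 12  (slack)
  C2: 13 − 4 = 9  (slack)
  C3: 8 − 8 = 0  (binding)

Optimal: x1 = 0, x2 = 4
Binding: C3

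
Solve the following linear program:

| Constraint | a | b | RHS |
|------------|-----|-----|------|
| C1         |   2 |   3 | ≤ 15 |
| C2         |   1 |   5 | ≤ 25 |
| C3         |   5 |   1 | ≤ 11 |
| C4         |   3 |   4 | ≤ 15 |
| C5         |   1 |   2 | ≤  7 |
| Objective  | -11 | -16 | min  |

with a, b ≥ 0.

Evaluate the objective at each vertex of the feasible region:
  z(0, 0) = 0
  z(2.2, 0) = -24.2
  z(1.706, 2.471) = -58.29
  z(1, 3) = -59  ←
  z(0, 3.5) = -56
The minimum is at a = 1, b = 3.

a = 1, b = 3, z = -59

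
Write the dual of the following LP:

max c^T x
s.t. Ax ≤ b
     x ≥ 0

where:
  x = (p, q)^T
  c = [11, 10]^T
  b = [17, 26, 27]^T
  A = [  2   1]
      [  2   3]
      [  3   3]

Primal max cᵀx s.t. Ax ≤ b, x ≥ 0  →  Dual min bᵀy s.t. Aᵀy ≥ c, y ≥ 0.

Minimize: z = 17y1 + 26y2 + 27y3

Subject to:
  2y1 + 2y2 + 3y3 ≥ 11
  y1 + 3y2 + 3y3 ≥ 10
  y1, y2, y3 ≥ 0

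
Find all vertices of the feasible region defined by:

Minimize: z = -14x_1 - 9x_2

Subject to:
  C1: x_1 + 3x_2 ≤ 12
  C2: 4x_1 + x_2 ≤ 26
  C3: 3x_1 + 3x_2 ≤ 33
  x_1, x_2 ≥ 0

(0, 0), (6.5, 0), (6, 2), (0, 4)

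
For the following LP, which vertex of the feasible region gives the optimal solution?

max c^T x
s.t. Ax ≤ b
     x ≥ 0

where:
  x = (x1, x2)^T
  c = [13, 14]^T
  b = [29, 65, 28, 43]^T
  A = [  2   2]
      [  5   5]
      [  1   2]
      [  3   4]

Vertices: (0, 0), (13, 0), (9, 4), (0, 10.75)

Evaluate the objective at each vertex of the feasible region:
  z(0, 0) = 0
  z(13, 0) = 169
  z(9, 4) = 173  ←
  z(0, 10.75) = 150.5
The maximum is at x1 = 9, x2 = 4.

(9, 4)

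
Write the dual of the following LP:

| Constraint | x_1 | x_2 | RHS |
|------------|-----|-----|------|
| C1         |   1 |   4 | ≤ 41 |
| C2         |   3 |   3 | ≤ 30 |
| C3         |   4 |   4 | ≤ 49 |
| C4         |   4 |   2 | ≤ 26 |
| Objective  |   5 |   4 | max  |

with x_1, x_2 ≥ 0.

Primal max cᵀx s.t. Ax ≤ b, x ≥ 0  →  Dual min bᵀy s.t. Aᵀy ≥ c, y ≥ 0.

Minimize: z = 41y1 + 30y2 + 49y3 + 26y4

Subject to:
  y1 + 3y2 + 4y3 + 4y4 ≥ 5
  4y1 + 3y2 + 4y3 + 2y4 ≥ 4
  y1, y2, y3, y4 ≥ 0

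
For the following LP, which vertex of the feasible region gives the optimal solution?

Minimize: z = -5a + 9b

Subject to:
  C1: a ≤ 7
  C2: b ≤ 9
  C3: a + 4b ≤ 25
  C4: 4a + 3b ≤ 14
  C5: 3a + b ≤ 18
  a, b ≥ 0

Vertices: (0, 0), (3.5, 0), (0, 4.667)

Evaluate the objective at each vertex of the feasible region:
  z(0, 0) = 0
  z(3.5, 0) = -17.5  ←
  z(0, 4.667) = 42
The minimum is at a = 3.5, b = 0.

(3.5, 0)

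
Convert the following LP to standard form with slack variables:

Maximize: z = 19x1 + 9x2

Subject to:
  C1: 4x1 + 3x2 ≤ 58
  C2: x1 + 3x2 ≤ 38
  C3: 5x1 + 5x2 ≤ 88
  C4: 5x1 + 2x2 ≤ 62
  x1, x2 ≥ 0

max z = 19x1 + 9x2

s.t.
  4x1 + 3x2 + s1 = 58
  x1 + 3x2 + s2 = 38
  5x1 + 5x2 + s3 = 88
  5x1 + 2x2 + s4 = 62
  x1, x2, s1, s2, s3, s4 ≥ 0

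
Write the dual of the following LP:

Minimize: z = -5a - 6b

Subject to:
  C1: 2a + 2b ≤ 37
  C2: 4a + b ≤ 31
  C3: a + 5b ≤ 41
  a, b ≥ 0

Primal min cᵀx s.t. Ax ≤ b, x ≥ 0  →  Dual max −bᵀy s.t. Aᵀy ≥ −c, y ≥ 0.

Maximize: z = -37y1 - 31y2 - 41y3

Subject to:
  2y1 + 4y2 + y3 ≥ 5
  2y1 + y2 + 5y3 ≥ 6
  y1, y2, y3 ≥ 0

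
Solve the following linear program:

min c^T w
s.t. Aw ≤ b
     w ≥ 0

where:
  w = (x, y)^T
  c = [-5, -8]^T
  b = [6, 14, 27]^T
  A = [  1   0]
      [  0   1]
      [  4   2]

Evaluate the objective at each vertex of the feasible region:
  z(0, 0) = 0
  z(6, 0) = -30
  z(6, 1.5) = -42
  z(0, 13.5) = -108  ←
The minimum is at x = 0, y = 13.5.

x = 0, y = 13.5, z = -108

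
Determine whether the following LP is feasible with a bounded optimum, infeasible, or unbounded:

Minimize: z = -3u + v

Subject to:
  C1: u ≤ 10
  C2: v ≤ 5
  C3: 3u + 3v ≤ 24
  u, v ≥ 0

Feasible with a bounded optimal solution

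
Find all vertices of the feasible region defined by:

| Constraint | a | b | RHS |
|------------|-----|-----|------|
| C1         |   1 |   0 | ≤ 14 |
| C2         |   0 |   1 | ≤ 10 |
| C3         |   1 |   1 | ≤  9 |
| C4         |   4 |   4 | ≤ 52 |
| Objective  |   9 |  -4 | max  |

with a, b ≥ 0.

(0, 0), (9, 0), (0, 9)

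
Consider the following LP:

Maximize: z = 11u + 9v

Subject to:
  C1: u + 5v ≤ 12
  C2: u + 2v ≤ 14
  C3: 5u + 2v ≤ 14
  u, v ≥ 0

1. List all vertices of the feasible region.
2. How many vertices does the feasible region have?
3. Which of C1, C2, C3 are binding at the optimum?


1. (0, 0), (2.8, 0), (2, 2), (0, 2.4)
2. 4
3. C1, C3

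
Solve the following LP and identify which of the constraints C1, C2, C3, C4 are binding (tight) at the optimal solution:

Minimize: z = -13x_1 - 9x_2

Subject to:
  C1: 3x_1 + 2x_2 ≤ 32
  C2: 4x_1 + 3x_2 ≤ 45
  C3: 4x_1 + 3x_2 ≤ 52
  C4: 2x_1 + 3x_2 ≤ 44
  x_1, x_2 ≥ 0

At x_1 = 6, x_2 = 7, compute slack b - a·x for each constraint:
  C1: 32 − 32 = 0  (binding)
  C2: 45 − 45 = 0  (binding)
  C3: 52 − 45 = 7  (slack)
  C4: 44 − 33 = 11  (slack)

Optimal: x_1 = 6, x_2 = 7
Binding: C1, C2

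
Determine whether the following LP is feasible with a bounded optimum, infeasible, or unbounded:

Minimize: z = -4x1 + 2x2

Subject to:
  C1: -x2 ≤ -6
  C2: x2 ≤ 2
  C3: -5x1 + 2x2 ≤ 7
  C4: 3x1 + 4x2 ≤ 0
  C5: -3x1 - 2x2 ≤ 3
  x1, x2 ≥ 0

Infeasible (no feasible solution exists)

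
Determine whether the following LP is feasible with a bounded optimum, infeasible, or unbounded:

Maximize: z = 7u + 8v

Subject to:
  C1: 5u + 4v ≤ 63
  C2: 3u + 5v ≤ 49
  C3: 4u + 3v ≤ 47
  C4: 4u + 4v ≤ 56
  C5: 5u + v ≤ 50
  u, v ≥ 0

Feasible with a bounded optimal solution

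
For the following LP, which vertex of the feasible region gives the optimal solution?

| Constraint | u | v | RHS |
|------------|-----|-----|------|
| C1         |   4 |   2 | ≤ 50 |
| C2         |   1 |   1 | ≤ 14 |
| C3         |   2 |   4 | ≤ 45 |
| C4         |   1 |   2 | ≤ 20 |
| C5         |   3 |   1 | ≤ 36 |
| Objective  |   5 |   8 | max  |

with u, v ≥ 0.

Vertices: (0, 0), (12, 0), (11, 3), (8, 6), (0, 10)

Evaluate the objective at each vertex of the feasible region:
  z(0, 0) = 0
  z(12, 0) = 60
  z(11, 3) = 79
  z(8, 6) = 88  ←
  z(0, 10) = 80
The maximum is at u = 8, v = 6.

(8, 6)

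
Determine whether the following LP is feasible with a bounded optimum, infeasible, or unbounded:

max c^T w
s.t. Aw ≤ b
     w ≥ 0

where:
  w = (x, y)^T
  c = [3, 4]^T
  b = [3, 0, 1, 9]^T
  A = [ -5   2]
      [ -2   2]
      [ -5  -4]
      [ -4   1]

Unbounded (objective can increase without bound)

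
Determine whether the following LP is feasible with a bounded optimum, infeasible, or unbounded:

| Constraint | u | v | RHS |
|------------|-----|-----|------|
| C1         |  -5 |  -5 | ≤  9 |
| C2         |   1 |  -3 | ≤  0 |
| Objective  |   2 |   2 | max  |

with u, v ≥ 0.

Unbounded (objective can increase without bound)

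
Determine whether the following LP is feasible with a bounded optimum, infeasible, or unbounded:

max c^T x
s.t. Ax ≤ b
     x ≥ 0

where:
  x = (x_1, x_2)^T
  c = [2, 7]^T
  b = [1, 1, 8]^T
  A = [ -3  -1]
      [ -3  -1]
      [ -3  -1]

Unbounded (objective can increase without bound)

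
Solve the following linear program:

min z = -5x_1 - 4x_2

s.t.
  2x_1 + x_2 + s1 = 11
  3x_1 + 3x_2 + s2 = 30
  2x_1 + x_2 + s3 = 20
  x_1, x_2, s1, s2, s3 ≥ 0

Evaluate the objective at each vertex of the feasible region:
  z(0, 0) = 0
  z(5.5, 0) = -27.5
  z(1, 9) = -41  ←
  z(0, 10) = -40
The minimum is at x_1 = 1, x_2 = 9.

x_1 = 1, x_2 = 9, z = -41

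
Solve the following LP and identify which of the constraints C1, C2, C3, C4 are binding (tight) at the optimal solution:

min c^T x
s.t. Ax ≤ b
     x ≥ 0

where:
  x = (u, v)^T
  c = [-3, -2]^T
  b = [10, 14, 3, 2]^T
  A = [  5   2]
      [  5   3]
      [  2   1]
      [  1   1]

At u = 1, v = 1, compute slack b - a·x for each constraint:
  C1: 10 − 7 = 3  (slack)
  C2: 14 − 8 = 6  (slack)
  C3: 3 − 3 = 0  (binding)
  C4: 2 − 2 = 0  (binding)

Optimal: u = 1, v = 1
Binding: C3, C4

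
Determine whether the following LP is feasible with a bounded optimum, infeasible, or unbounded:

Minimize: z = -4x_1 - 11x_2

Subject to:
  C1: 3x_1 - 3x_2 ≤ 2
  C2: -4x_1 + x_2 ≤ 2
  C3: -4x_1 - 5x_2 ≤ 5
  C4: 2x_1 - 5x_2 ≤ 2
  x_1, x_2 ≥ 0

Unbounded (objective can decrease without bound)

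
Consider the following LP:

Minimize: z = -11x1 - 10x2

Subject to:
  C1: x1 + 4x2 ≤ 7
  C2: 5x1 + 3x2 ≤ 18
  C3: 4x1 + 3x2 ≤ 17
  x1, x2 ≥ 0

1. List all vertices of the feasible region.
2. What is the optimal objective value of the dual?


1. (0, 0), (3.6, 0), (3, 1), (0, 1.75)
2. -43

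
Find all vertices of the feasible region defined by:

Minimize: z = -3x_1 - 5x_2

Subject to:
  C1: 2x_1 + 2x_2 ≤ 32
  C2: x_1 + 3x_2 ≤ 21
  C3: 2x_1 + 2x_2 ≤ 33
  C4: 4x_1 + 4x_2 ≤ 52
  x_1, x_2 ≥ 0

(0, 0), (13, 0), (9, 4), (0, 7)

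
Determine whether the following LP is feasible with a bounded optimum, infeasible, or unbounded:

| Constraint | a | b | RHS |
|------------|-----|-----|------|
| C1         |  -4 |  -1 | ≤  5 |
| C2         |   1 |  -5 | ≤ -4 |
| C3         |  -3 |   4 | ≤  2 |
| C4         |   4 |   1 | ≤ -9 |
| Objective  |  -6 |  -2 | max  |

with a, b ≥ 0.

Infeasible (no feasible solution exists)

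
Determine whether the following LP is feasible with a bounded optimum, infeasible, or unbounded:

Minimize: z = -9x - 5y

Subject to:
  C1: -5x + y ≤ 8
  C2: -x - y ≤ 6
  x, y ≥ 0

Unbounded (objective can decrease without bound)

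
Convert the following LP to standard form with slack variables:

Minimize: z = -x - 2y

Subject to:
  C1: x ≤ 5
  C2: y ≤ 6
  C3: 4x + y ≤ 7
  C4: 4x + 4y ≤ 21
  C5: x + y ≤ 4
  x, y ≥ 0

min z = -x - 2y

s.t.
  x + s1 = 5
  y + s2 = 6
  4x + y + s3 = 7
  4x + 4y + s4 = 21
  x + y + s5 = 4
  x, y, s1, s2, s3, s4, s5 ≥ 0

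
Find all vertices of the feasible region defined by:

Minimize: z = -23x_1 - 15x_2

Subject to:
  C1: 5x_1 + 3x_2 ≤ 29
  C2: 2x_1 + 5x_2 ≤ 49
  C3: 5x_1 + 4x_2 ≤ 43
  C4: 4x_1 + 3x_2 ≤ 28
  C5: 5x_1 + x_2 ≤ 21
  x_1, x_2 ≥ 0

(0, 0), (4.2, 0), (3.4, 4), (1, 8), (0, 9.333)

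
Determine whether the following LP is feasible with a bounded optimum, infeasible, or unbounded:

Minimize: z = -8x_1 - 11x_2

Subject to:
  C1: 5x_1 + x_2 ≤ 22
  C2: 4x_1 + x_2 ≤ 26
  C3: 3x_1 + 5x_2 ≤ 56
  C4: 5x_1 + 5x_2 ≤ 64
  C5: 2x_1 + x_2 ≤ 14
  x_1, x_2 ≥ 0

Feasible with a bounded optimal solution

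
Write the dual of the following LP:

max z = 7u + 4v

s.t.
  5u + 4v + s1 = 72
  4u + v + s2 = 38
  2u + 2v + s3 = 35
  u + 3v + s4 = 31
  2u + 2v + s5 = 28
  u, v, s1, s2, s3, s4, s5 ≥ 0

Primal max cᵀx s.t. Ax ≤ b, x ≥ 0  →  Dual min bᵀy s.t. Aᵀy ≥ c, y ≥ 0.

Minimize: z = 72y1 + 38y2 + 35y3 + 31y4 + 28y5

Subject to:
  5y1 + 4y2 + 2y3 + y4 + 2y5 ≥ 7
  4y1 + y2 + 2y3 + 3y4 + 2y5 ≥ 4
  y1, y2, y3, y4, y5 ≥ 0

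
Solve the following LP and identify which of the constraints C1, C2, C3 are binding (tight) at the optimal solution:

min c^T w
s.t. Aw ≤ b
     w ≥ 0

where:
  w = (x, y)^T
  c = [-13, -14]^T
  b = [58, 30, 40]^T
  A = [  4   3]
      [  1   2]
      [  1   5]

At x = 10, y = 6, compute slack b - a·x for each constraint:
  C1: 58 − 58 = 0  (binding)
  C2: 30 − 22 = 8  (slack)
  C3: 40 − 40 = 0  (binding)

Optimal: x = 10, y = 6
Binding: C1, C3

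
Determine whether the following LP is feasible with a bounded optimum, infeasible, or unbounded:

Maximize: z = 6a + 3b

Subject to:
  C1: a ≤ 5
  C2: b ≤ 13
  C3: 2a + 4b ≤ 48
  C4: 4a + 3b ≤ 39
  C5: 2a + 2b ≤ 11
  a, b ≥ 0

Feasible with a bounded optimal solution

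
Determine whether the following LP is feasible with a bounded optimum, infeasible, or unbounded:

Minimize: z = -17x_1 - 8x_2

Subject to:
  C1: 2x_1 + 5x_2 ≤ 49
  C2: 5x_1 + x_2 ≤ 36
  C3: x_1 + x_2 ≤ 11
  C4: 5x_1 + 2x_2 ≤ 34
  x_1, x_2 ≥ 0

Feasible with a bounded optimal solution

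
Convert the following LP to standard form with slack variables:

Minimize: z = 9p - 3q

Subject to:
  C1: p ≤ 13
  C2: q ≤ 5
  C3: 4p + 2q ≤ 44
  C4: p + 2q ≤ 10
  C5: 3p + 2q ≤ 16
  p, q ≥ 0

min z = 9p - 3q

s.t.
  p + s1 = 13
  q + s2 = 5
  4p + 2q + s3 = 44
  p + 2q + s4 = 10
  3p + 2q + s5 = 16
  p, q, s1, s2, s3, s4, s5 ≥ 0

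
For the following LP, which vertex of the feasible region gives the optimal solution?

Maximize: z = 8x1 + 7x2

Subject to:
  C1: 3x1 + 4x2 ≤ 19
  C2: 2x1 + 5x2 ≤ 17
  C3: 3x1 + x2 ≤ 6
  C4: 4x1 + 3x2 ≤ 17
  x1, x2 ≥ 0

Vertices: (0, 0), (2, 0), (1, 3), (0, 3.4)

Evaluate the objective at each vertex of the feasible region:
  z(0, 0) = 0
  z(2, 0) = 16
  z(1, 3) = 29  ←
  z(0, 3.4) = 23.8
The maximum is at x1 = 1, x2 = 3.

(1, 3)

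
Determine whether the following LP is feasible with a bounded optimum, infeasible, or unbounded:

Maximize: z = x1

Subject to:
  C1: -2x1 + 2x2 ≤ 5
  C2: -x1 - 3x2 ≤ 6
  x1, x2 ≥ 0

Unbounded (objective can increase without bound)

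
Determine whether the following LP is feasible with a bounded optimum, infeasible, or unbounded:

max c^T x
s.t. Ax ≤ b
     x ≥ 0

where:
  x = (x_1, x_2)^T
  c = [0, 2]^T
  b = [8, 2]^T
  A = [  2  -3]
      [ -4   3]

Unbounded (objective can increase without bound)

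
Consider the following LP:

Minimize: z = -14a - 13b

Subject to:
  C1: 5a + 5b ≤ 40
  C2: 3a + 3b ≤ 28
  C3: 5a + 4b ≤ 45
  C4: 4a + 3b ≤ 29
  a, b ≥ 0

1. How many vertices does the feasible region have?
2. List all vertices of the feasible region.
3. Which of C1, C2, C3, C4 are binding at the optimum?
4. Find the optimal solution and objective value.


1. 4
2. (0, 0), (7.25, 0), (5, 3), (0, 8)
3. C1, C4
4. a = 5, b = 3, z = -109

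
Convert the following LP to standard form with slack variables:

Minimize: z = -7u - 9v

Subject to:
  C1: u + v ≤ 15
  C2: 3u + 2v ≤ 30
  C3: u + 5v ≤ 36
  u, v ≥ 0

min z = -7u - 9v

s.t.
  u + v + s1 = 15
  3u + 2v + s2 = 30
  u + 5v + s3 = 36
  u, v, s1, s2, s3 ≥ 0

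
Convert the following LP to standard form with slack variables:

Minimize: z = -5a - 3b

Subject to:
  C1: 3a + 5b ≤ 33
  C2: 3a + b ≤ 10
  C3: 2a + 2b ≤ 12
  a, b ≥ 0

min z = -5a - 3b

s.t.
  3a + 5b + s1 = 33
  3a + b + s2 = 10
  2a + 2b + s3 = 12
  a, b, s1, s2, s3 ≥ 0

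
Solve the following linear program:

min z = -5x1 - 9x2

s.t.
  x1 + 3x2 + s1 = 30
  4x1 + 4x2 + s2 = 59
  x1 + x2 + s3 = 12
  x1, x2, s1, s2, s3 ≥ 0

Evaluate the objective at each vertex of the feasible region:
  z(0, 0) = 0
  z(12, 0) = -60
  z(3, 9) = -96  ←
  z(0, 10) = -90
The minimum is at x1 = 3, x2 = 9.

x1 = 3, x2 = 9, z = -96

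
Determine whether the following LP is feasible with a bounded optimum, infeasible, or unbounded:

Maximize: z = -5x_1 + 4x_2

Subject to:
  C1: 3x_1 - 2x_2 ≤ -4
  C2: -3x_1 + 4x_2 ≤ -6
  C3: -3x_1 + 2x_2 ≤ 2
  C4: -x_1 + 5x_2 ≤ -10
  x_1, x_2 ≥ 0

Infeasible (no feasible solution exists)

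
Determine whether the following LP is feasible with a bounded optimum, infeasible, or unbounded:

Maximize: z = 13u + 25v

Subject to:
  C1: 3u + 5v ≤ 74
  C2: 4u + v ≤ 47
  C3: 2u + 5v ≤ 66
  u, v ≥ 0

Feasible with a bounded optimal solution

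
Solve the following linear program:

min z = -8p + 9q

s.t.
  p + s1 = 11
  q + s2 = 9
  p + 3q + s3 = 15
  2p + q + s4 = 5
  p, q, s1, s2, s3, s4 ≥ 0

Evaluate the objective at each vertex of the feasible region:
  z(0, 0) = 0
  z(2.5, 0) = -20  ←
  z(0, 5) = 45
The minimum is at p = 2.5, q = 0.

p = 2.5, q = 0, z = -20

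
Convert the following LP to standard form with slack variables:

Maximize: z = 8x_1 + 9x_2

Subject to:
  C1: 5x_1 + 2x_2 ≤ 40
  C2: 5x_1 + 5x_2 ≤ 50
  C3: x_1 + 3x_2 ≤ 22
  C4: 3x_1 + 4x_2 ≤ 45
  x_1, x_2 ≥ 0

max z = 8x_1 + 9x_2

s.t.
  5x_1 + 2x_2 + s1 = 40
  5x_1 + 5x_2 + s2 = 50
  x_1 + 3x_2 + s3 = 22
  3x_1 + 4x_2 + s4 = 45
  x_1, x_2, s1, s2, s3, s4 ≥ 0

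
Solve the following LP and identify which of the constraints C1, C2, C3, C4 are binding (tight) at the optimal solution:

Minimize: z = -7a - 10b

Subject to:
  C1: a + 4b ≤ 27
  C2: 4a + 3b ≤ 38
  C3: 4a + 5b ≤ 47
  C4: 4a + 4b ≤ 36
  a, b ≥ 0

At a = 3, b = 6, compute slack b - a·x for each constraint:
  C1: 27 − 27 = 0  (binding)
  C2: 38 − 30 = 8  (slack)
  C3: 47 − 42 = 5  (slack)
  C4: 36 − 36 = 0  (binding)

Optimal: a = 3, b = 6
Binding: C1, C4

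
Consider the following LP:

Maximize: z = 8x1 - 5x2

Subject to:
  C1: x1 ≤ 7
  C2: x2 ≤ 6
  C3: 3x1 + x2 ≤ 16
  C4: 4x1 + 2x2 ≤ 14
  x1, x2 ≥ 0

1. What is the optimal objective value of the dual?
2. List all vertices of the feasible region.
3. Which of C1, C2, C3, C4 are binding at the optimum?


1. 28
2. (0, 0), (3.5, 0), (0.5, 6), (0, 6)
3. C4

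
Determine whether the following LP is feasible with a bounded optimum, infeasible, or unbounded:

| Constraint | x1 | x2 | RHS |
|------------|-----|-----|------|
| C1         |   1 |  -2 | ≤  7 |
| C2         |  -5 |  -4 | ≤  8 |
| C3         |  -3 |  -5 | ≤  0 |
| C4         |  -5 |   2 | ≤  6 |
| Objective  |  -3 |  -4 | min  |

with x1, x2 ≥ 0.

Unbounded (objective can decrease without bound)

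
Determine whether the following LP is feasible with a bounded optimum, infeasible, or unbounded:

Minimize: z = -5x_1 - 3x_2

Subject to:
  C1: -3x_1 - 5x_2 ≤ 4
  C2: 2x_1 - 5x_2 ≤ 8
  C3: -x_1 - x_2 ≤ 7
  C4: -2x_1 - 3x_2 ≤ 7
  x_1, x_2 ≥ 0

Unbounded (objective can decrease without bound)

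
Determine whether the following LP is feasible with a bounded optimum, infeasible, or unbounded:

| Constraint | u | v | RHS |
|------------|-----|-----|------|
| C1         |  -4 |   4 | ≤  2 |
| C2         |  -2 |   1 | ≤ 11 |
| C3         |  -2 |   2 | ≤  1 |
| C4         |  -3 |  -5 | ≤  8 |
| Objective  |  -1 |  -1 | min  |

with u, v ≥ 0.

Unbounded (objective can decrease without bound)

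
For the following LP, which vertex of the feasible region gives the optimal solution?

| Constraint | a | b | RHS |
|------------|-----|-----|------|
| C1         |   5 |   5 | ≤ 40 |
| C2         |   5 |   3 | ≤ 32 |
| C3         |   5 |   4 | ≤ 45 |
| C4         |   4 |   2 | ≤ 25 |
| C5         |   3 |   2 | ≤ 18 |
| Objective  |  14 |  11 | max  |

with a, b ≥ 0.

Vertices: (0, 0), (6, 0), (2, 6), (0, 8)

Evaluate the objective at each vertex of the feasible region:
  z(0, 0) = 0
  z(6, 0) = 84
  z(2, 6) = 94  ←
  z(0, 8) = 88
The maximum is at a = 2, b = 6.

(2, 6)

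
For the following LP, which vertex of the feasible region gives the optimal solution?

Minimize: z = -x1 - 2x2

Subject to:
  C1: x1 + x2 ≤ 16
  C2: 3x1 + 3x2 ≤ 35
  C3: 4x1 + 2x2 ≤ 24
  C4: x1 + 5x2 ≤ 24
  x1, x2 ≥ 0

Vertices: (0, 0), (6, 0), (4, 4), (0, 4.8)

Evaluate the objective at each vertex of the feasible region:
  z(0, 0) = 0
  z(6, 0) = -6
  z(4, 4) = -12  ←
  z(0, 4.8) = -9.6
The minimum is at x1 = 4, x2 = 4.

(4, 4)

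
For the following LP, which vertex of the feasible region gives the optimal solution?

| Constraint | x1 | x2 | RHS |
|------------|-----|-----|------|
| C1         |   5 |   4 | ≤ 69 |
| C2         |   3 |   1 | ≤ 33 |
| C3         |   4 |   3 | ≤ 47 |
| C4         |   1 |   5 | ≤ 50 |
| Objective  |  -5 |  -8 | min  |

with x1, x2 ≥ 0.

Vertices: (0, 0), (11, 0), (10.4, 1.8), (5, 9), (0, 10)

Evaluate the objective at each vertex of the feasible region:
  z(0, 0) = 0
  z(11, 0) = -55
  z(10.4, 1.8) = -66.4
  z(5, 9) = -97  ←
  z(0, 10) = -80
The minimum is at x1 = 5, x2 = 9.

(5, 9)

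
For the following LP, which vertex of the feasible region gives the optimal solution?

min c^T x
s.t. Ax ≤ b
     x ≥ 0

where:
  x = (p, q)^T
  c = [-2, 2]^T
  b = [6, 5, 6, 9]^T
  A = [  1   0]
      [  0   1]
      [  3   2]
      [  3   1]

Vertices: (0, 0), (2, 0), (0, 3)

Evaluate the objective at each vertex of the feasible region:
  z(0, 0) = 0
  z(2, 0) = -4  ←
  z(0, 3) = 6
The minimum is at p = 2, q = 0.

(2, 0)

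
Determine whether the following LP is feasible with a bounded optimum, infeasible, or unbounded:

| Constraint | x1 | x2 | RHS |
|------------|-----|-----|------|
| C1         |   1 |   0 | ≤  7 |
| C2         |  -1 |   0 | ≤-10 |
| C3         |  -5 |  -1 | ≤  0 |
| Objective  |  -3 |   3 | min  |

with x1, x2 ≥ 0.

Infeasible (no feasible solution exists)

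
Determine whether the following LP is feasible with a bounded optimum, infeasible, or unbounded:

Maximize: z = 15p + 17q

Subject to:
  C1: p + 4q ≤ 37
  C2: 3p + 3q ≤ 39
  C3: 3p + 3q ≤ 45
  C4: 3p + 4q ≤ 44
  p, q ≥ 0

Feasible with a bounded optimal solution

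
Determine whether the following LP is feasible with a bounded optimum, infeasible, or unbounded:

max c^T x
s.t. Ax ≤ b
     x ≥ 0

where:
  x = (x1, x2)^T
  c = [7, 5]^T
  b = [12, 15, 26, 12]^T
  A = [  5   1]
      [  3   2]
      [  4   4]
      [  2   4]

Feasible with a bounded optimal solution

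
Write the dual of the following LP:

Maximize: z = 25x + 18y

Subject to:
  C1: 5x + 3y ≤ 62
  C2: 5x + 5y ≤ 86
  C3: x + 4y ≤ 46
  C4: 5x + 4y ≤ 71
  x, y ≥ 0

Primal max cᵀx s.t. Ax ≤ b, x ≥ 0  →  Dual min bᵀy s.t. Aᵀy ≥ c, y ≥ 0.

Minimize: z = 62y1 + 86y2 + 46y3 + 71y4

Subject to:
  5y1 + 5y2 + y3 + 5y4 ≥ 25
  3y1 + 5y2 + 4y3 + 4y4 ≥ 18
  y1, y2, y3, y4 ≥ 0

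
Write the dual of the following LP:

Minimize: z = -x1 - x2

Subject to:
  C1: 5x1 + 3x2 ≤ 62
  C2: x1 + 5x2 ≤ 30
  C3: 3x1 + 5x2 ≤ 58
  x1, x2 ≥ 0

Primal min cᵀx s.t. Ax ≤ b, x ≥ 0  →  Dual max −bᵀy s.t. Aᵀy ≥ −c, y ≥ 0.

Maximize: z = -62y1 - 30y2 - 58y3

Subject to:
  5y1 + y2 + 3y3 ≥ 1
  3y1 + 5y2 + 5y3 ≥ 1
  y1, y2, y3 ≥ 0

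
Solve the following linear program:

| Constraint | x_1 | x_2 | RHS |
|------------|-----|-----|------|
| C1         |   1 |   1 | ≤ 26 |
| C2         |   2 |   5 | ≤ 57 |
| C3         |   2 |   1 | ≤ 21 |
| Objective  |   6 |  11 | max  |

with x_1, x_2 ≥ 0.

Evaluate the objective at each vertex of the feasible region:
  z(0, 0) = 0
  z(10.5, 0) = 63
  z(6, 9) = 135  ←
  z(0, 11.4) = 125.4
The maximum is at x_1 = 6, x_2 = 9.

x_1 = 6, x_2 = 9, z = 135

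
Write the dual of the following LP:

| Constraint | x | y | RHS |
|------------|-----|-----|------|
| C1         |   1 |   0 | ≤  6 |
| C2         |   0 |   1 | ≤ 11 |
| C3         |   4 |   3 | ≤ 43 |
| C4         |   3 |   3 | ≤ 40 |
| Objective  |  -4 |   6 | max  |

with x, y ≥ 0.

Primal max cᵀx s.t. Ax ≤ b, x ≥ 0  →  Dual min bᵀy s.t. Aᵀy ≥ c, y ≥ 0.

Minimize: z = 6y1 + 11y2 + 43y3 + 40y4

Subject to:
  y1 + 4y3 + 3y4 ≥ -4
  y2 + 3y3 + 3y4 ≥ 6
  y1, y2, y3, y4 ≥ 0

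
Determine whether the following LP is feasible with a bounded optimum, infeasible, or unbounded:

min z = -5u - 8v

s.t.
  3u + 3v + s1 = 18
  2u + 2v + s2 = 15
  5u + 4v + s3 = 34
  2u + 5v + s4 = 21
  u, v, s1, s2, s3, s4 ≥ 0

Feasible with a bounded optimal solution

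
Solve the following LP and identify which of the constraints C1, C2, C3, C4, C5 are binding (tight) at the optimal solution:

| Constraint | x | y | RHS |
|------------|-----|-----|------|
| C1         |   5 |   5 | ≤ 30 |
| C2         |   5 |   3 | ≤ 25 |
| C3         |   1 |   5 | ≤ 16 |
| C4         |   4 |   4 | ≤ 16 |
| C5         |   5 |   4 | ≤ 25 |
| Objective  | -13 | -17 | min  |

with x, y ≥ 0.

At x = 1, y = 3, compute slack b - a·x for each constraint:
  C1: 30 − 20 = 10  (slack)
  C2: 25 − 14 = 11  (slack)
  C3: 16 − 16 = 0  (binding)
  C4: 16 − 16 = 0  (binding)
  C5: 25 − 17 = 8  (slack)

Optimal: x = 1, y = 3
Binding: C3, C4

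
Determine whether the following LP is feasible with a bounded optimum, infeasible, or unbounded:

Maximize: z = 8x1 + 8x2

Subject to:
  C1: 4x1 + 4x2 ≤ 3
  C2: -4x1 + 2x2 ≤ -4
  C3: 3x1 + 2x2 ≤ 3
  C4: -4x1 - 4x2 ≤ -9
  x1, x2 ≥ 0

Infeasible (no feasible solution exists)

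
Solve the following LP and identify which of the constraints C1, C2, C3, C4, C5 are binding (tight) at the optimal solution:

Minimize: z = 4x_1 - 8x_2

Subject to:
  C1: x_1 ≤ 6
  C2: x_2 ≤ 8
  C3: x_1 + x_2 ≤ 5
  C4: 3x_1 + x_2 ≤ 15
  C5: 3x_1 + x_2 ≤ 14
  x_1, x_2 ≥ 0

At x_1 = 0, x_2 = 5, compute slack b - a·x for each constraint:
  C1: 6 − 0 = 6  (slack)
  C2: 8 − 5 = 3  (slack)
  C3: 5 − 5 = 0  (binding)
  C4: 15 − 5 = 10  (slack)
  C5: 14 − 5 = 9  (slack)

Optimal: x_1 = 0, x_2 = 5
Binding: C3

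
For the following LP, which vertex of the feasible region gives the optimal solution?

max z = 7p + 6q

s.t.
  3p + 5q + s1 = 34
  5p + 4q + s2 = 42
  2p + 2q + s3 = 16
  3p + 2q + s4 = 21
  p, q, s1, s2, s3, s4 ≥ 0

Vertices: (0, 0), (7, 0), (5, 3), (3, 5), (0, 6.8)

Evaluate the objective at each vertex of the feasible region:
  z(0, 0) = 0
  z(7, 0) = 49
  z(5, 3) = 53  ←
  z(3, 5) = 51
  z(0, 6.8) = 40.8
The maximum is at p = 5, q = 3.

(5, 3)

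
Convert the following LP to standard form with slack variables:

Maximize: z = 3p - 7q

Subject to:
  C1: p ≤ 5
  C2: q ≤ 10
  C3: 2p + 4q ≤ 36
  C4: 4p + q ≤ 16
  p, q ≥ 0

max z = 3p - 7q

s.t.
  p + s1 = 5
  q + s2 = 10
  2p + 4q + s3 = 36
  4p + q + s4 = 16
  p, q, s1, s2, s3, s4 ≥ 0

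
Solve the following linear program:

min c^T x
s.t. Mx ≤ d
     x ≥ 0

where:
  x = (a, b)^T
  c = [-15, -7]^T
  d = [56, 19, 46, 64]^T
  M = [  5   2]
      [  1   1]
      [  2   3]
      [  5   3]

Evaluate the objective at each vertex of the feasible region:
  z(0, 0) = 0
  z(11.2, 0) = -168
  z(8, 8) = -176  ←
  z(6, 11.33) = -169.3
  z(0, 15.33) = -107.3
The minimum is at a = 8, b = 8.

a = 8, b = 8, z = -176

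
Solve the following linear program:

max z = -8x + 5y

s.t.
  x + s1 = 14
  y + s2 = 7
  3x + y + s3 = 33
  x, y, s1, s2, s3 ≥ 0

Evaluate the objective at each vertex of the feasible region:
  z(0, 0) = 0
  z(11, 0) = -88
  z(8.667, 7) = -34.33
  z(0, 7) = 35  ←
The maximum is at x = 0, y = 7.

x = 0, y = 7, z = 35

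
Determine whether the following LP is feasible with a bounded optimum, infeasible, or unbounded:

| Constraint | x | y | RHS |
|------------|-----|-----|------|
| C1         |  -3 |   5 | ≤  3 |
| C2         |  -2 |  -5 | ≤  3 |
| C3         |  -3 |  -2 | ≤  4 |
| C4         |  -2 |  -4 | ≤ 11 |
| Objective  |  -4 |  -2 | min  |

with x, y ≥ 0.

Unbounded (objective can decrease without bound)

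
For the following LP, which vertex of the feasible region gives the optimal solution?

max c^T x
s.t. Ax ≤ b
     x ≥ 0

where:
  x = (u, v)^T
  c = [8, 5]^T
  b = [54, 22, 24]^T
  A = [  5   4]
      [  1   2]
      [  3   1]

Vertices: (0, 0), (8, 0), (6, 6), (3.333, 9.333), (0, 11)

Evaluate the objective at each vertex of the feasible region:
  z(0, 0) = 0
  z(8, 0) = 64
  z(6, 6) = 78  ←
  z(3.333, 9.333) = 73.33
  z(0, 11) = 55
The maximum is at u = 6, v = 6.

(6, 6)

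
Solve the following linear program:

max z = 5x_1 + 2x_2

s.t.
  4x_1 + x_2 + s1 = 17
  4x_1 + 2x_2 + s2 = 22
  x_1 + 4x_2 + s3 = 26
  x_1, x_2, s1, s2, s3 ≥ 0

Evaluate the objective at each vertex of the feasible region:
  z(0, 0) = 0
  z(4.25, 0) = 21.25
  z(3, 5) = 25  ←
  z(2.571, 5.857) = 24.57
  z(0, 6.5) = 13
The maximum is at x_1 = 3, x_2 = 5.

x_1 = 3, x_2 = 5, z = 25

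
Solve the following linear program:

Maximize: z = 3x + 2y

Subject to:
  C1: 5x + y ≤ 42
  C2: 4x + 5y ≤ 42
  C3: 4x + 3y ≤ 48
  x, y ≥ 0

Evaluate the objective at each vertex of the feasible region:
  z(0, 0) = 0
  z(8.4, 0) = 25.2
  z(8, 2) = 28  ←
  z(0, 8.4) = 16.8
The maximum is at x = 8, y = 2.

x = 8, y = 2, z = 28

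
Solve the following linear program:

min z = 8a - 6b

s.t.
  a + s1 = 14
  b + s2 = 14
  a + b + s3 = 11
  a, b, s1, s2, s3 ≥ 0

Evaluate the objective at each vertex of the feasible region:
  z(0, 0) = 0
  z(11, 0) = 88
  z(0, 11) = -66  ←
The minimum is at a = 0, b = 11.

a = 0, b = 11, z = -66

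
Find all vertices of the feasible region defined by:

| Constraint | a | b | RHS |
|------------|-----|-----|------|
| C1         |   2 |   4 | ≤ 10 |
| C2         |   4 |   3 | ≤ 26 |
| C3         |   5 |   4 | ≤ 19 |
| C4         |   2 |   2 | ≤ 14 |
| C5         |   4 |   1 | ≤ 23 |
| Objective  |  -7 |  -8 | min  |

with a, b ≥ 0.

(0, 0), (3.8, 0), (3, 1), (0, 2.5)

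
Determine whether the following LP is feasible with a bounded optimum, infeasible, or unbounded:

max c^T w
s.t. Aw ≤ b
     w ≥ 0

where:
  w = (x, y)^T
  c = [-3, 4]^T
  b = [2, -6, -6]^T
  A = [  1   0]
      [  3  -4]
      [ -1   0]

Infeasible (no feasible solution exists)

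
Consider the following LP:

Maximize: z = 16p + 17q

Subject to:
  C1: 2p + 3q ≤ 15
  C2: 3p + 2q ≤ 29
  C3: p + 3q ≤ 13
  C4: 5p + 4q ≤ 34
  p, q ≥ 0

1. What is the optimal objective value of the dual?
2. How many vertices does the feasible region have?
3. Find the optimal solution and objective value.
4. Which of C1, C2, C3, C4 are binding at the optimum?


1. 113
2. 5
3. p = 6, q = 1, z = 113
4. C1, C4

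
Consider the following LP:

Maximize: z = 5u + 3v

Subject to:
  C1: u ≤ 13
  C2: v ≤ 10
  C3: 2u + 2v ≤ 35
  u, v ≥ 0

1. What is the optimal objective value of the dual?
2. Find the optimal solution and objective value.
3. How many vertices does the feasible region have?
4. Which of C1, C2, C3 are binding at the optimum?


1. 78.5
2. u = 13, v = 4.5, z = 78.5
3. 5
4. C1, C3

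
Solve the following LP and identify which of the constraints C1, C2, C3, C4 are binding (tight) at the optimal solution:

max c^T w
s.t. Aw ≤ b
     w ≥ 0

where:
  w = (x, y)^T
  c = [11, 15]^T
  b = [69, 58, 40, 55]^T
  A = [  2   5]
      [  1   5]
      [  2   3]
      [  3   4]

At x = 5, y = 10, compute slack b - a·x for each constraint:
  C1: 69 − 60 = 9  (slack)
  C2: 58 − 55 = 3  (slack)
  C3: 40 − 40 = 0  (binding)
  C4: 55 − 55 = 0  (binding)

Optimal: x = 5, y = 10
Binding: C3, C4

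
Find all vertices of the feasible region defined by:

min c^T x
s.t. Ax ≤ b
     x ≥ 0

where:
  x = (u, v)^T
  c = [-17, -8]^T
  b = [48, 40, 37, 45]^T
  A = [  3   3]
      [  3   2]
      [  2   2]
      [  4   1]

(0, 0), (11.25, 0), (10, 5), (8, 8), (0, 16)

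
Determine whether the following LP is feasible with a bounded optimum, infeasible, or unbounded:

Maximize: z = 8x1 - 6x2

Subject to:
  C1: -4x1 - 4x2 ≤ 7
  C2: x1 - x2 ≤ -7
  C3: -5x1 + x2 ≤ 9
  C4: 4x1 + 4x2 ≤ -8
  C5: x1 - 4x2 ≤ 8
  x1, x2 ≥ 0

Infeasible (no feasible solution exists)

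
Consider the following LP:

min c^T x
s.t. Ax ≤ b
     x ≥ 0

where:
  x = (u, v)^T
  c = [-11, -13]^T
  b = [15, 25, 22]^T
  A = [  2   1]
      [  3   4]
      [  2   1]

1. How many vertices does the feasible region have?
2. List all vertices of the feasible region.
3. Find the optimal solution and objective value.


1. 4
2. (0, 0), (7.5, 0), (7, 1), (0, 6.25)
3. u = 7, v = 1, z = -90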